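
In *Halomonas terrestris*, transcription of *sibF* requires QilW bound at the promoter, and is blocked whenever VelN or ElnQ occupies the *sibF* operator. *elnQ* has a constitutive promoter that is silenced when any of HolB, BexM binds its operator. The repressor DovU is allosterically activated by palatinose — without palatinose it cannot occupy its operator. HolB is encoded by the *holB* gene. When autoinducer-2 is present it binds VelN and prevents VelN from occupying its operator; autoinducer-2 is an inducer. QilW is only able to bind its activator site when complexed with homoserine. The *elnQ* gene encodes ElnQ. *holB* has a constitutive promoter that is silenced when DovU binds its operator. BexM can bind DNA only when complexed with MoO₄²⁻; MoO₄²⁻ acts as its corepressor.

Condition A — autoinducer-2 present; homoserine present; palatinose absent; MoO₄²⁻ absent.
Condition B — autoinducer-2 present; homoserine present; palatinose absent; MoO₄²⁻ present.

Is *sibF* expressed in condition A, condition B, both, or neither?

both

Condition A:
Autoinducer-2 is present, so VelN is inactive.
Homoserine is present, so QilW is active.
Palatinose is absent, so DovU is inactive.
With no repressor bound, *holB* is transcribed.
So HolB is produced and active.
MoO₄²⁻ is absent, so BexM is inactive.
With repressor HolB bound, *elnQ* is not transcribed.
So ElnQ is not produced.
No repressor is bound and QilW is active, so *sibF* is transcribed.
→ *sibF* is ON in A.
Condition B:
Autoinducer-2 is present, so VelN is inactive.
Homoserine is present, so QilW is active.
Palatinose is absent, so DovU is inactive.
With no repressor bound, *holB* is transcribed.
So HolB is produced and active.
MoO₄²⁻ is present, so BexM is active.
With repressor HolB bound, *elnQ* is not transcribed.
So ElnQ is not produced.
No repressor is bound and QilW is active, so *sibF* is transcribed.
→ *sibF* is ON in B.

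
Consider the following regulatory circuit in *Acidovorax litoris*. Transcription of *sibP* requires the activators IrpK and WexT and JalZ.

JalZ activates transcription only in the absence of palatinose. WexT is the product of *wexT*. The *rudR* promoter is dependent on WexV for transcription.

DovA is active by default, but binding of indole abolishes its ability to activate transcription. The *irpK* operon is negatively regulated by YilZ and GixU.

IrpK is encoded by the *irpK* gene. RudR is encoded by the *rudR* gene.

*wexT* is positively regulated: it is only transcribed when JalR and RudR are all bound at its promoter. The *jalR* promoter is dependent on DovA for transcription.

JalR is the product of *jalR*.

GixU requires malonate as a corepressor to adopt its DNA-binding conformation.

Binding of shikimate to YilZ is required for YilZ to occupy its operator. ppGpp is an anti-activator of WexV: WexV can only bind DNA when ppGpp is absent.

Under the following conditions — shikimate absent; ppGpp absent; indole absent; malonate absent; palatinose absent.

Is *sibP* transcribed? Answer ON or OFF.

ON

Shikimate is absent, so YilZ is inactive.
Malonate is absent, so GixU is inactive.
With no repressor bound, *irpK* is transcribed.
So IrpK is produced and active.
Indole is absent, so DovA is active.
No repressor is bound and DovA is active, so *jalR* is transcribed.
So JalR is produced and active.
ppGpp is absent, so WexV is active.
No repressor is bound and WexV is active, so *rudR* is transcribed.
So RudR is produced and active.
No repressor is bound and JalR and RudR are active, so *wexT* is transcribed.
So WexT is produced and active.
Palatinose is absent, so JalZ is active.
No repressor is bound and IrpK and WexT and JalZ are active, so *sibP* is transcribed.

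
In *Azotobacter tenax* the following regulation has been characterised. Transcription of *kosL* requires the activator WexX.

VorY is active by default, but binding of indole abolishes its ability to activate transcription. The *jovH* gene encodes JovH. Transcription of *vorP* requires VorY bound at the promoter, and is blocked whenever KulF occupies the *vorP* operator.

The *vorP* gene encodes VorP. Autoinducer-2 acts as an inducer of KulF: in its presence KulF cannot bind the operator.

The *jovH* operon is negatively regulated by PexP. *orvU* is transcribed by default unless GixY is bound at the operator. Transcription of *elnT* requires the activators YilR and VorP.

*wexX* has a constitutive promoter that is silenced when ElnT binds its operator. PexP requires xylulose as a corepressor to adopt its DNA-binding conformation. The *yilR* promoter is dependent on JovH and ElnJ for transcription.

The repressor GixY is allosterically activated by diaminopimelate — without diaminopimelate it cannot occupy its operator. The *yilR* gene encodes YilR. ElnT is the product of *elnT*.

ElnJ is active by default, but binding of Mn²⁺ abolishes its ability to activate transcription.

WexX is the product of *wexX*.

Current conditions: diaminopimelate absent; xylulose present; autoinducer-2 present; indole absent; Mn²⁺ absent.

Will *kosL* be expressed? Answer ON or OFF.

Xylulose is present, so PexP is active.
With repressor PexP bound, *jovH* is not transcribed.
So JovH is not produced.
Mn²⁺ is absent, so ElnJ is active.
Required activator JovH is absent, so *yilR* is not transcribed.
So YilR is not produced.
Indole is absent, so VorY is active.
Autoinducer-2 is present, so KulF is inactive.
No repressor is bound and VorY is active, so *vorP* is transcribed.
So VorP is produced and active.
Required activator YilR is absent, so *elnT* is not transcribed.
So ElnT is not produced.
With no repressor bound, *wexX* is transcribed.
So WexX is produced and active.
No repressor is bound and WexX is active, so *kosL* is transcribed.

ON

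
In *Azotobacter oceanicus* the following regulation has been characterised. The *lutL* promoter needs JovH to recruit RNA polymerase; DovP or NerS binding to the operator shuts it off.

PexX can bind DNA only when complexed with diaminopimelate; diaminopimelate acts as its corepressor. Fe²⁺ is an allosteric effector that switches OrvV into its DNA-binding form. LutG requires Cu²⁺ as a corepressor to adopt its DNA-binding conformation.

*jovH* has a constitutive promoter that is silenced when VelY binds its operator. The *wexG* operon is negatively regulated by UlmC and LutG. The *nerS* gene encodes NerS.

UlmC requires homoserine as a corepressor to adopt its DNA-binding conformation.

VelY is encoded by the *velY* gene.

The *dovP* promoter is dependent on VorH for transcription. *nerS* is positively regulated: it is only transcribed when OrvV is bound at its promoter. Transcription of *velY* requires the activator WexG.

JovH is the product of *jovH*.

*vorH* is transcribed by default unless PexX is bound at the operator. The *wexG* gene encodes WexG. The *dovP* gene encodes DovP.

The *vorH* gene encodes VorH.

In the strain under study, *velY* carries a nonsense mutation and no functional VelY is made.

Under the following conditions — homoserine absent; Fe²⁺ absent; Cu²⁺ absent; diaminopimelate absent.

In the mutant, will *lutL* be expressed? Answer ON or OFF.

OFF

VelY is non-functional in this strain, so it has no effect.
With no repressor bound, *jovH* is transcribed.
So JovH is produced and active.
Diaminopimelate is absent, so PexX is inactive.
With no repressor bound, *vorH* is transcribed.
So VorH is produced and active.
No repressor is bound and VorH is active, so *dovP* is transcribed.
So DovP is produced and active.
Fe²⁺ is absent, so OrvV is inactive.
Required activator OrvV is absent, so *nerS* is not transcribed.
So NerS is not produced.
With repressor DovP bound, *lutL* is not transcribed.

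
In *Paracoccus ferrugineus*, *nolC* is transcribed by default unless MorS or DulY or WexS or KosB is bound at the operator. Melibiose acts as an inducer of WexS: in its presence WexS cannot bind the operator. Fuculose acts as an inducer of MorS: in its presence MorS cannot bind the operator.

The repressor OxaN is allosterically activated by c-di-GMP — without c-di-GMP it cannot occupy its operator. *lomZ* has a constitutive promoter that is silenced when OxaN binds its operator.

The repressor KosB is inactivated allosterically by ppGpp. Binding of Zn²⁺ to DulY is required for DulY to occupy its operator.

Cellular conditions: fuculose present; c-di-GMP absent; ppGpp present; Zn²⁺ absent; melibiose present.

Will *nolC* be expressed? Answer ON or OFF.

Fuculose is present, so MorS is inactive.
Zn²⁺ is absent, so DulY is inactive.
Melibiose is present, so WexS is inactive.
ppGpp is present, so KosB is inactive.
With no repressor bound, *nolC* is transcribed.

ON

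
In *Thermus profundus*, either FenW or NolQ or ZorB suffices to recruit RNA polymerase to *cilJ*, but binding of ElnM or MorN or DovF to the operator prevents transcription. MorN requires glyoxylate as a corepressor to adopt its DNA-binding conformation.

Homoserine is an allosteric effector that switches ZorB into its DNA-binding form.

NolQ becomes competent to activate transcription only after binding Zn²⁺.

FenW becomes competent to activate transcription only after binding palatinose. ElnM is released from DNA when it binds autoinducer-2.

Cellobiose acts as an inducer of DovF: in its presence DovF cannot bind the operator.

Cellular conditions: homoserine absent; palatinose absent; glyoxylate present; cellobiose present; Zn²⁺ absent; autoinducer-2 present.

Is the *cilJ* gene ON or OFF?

OFF

Autoinducer-2 is present, so ElnM is inactive.
Palatinose is absent, so FenW is inactive.
Glyoxylate is present, so MorN is active.
Cellobiose is present, so DovF is inactive.
Zn²⁺ is absent, so NolQ is inactive.
Homoserine is absent, so ZorB is inactive.
With repressor MorN bound, *cilJ* is not transcribed.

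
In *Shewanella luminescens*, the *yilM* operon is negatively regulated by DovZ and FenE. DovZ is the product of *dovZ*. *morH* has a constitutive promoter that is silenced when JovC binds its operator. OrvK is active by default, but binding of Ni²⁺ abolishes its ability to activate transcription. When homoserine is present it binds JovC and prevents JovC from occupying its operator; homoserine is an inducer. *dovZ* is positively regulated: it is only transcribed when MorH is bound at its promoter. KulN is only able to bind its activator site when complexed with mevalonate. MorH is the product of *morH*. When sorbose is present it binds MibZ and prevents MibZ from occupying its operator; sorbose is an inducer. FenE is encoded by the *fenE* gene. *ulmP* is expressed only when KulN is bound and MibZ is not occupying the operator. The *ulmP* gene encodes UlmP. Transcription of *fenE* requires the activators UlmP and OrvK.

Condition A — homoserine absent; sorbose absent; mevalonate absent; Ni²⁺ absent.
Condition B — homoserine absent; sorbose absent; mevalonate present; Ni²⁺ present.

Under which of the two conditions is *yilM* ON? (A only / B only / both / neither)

both

Condition A:
Homoserine is absent, so JovC is active.
With repressor JovC bound, *morH* is not transcribed.
So MorH is not produced.
Required activator MorH is absent, so *dovZ* is not transcribed.
So DovZ is not produced.
Sorbose is absent, so MibZ is active.
Mevalonate is absent, so KulN is inactive.
With repressor MibZ bound, *ulmP* is not transcribed.
So UlmP is not produced.
Ni²⁺ is absent, so OrvK is active.
Required activator UlmP is absent, so *fenE* is not transcribed.
So FenE is not produced.
With no repressor bound, *yilM* is transcribed.
→ *yilM* is ON in A.
Condition B:
Homoserine is absent, so JovC is active.
With repressor JovC bound, *morH* is not transcribed.
So MorH is not produced.
Required activator MorH is absent, so *dovZ* is not transcribed.
So DovZ is not produced.
Sorbose is absent, so MibZ is active.
Mevalonate is present, so KulN is active.
With repressor MibZ bound, *ulmP* is not transcribed.
So UlmP is not produced.
Ni²⁺ is present, so OrvK is inactive.
Required activator UlmP is absent, so *fenE* is not transcribed.
So FenE is not produced.
With no repressor bound, *yilM* is transcribed.
→ *yilM* is ON in B.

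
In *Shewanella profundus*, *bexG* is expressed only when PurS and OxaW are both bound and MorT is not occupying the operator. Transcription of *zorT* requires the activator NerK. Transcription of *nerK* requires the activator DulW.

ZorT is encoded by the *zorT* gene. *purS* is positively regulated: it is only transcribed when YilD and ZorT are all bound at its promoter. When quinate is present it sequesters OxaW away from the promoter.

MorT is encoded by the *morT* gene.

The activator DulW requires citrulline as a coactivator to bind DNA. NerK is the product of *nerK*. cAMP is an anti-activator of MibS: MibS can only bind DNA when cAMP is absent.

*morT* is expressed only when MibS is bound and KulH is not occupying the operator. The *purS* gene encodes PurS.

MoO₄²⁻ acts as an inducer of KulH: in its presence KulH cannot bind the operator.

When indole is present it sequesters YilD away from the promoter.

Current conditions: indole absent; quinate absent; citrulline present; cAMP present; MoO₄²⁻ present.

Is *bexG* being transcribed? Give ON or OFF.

ON

Indole is absent, so YilD is active.
Citrulline is present, so DulW is active.
No repressor is bound and DulW is active, so *nerK* is transcribed.
So NerK is produced and active.
No repressor is bound and NerK is active, so *zorT* is transcribed.
So ZorT is produced and active.
No repressor is bound and YilD and ZorT are active, so *purS* is transcribed.
So PurS is produced and active.
cAMP is present, so MibS is inactive.
MoO₄²⁻ is present, so KulH is inactive.
Required activator MibS is absent, so *morT* is not transcribed.
So MorT is not produced.
Quinate is absent, so OxaW is active.
No repressor is bound and PurS and OxaW are active, so *bexG* is transcribed.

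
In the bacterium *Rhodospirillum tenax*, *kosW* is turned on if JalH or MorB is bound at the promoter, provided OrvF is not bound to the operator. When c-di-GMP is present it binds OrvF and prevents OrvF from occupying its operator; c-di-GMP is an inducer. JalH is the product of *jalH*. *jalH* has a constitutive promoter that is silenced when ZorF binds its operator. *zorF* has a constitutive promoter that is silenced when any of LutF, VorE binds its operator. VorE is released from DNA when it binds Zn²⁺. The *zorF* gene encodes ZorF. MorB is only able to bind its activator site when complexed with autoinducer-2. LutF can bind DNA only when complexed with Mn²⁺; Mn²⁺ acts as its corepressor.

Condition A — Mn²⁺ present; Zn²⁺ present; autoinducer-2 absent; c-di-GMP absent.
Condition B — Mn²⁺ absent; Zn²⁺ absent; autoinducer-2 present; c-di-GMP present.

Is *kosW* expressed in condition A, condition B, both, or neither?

B only

Condition A:
Mn²⁺ is present, so LutF is active.
Zn²⁺ is present, so VorE is inactive.
With repressor LutF bound, *zorF* is not transcribed.
So ZorF is not produced.
With no repressor bound, *jalH* is transcribed.
So JalH is produced and active.
Autoinducer-2 is absent, so MorB is inactive.
c-di-GMP is absent, so OrvF is active.
With repressor OrvF bound, *kosW* is not transcribed.
→ *kosW* is OFF in A.
Condition B:
Mn²⁺ is absent, so LutF is inactive.
Zn²⁺ is absent, so VorE is active.
With repressor VorE bound, *zorF* is not transcribed.
So ZorF is not produced.
With no repressor bound, *jalH* is transcribed.
So JalH is produced and active.
Autoinducer-2 is present, so MorB is active.
c-di-GMP is present, so OrvF is inactive.
Activator JalH is present, so *kosW* is transcribed.
→ *kosW* is ON in B.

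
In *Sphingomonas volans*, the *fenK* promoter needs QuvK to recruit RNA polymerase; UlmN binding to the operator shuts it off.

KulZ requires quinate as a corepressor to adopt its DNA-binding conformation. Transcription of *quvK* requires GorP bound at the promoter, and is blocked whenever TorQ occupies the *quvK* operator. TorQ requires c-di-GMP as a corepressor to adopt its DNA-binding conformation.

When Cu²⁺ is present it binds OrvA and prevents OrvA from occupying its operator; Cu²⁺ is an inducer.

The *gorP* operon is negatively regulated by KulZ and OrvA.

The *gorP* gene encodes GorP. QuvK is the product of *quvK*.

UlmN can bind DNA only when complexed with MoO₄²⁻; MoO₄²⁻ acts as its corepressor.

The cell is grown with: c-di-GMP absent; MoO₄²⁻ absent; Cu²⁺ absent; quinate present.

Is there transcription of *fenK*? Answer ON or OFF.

MoO₄²⁻ is absent, so UlmN is inactive.
Quinate is present, so KulZ is active.
Cu²⁺ is absent, so OrvA is active.
With repressor KulZ bound, *gorP* is not transcribed.
So GorP is not produced.
c-di-GMP is absent, so TorQ is inactive.
Required activator GorP is absent, so *quvK* is not transcribed.
So QuvK is not produced.
Required activator QuvK is absent, so *fenK* is not transcribed.

OFF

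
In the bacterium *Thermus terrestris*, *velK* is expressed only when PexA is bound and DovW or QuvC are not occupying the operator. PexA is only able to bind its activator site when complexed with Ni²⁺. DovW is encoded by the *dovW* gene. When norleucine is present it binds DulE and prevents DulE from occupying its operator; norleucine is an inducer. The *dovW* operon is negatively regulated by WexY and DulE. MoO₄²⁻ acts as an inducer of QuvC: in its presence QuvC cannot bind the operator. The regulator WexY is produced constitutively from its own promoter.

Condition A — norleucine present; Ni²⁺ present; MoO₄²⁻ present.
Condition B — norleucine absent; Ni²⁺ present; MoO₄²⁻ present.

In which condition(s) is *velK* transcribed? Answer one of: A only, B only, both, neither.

Condition A:
WexY is produced constitutively and is active.
Norleucine is present, so DulE is inactive.
With repressor WexY bound, *dovW* is not transcribed.
So DovW is not produced.
Ni²⁺ is present, so PexA is active.
MoO₄²⁻ is present, so QuvC is inactive.
No repressor is bound and PexA is active, so *velK* is transcribed.
→ *velK* is ON in A.
Condition B:
WexY is produced constitutively and is active.
Norleucine is absent, so DulE is active.
With repressor WexY bound, *dovW* is not transcribed.
So DovW is not produced.
Ni²⁺ is present, so PexA is active.
MoO₄²⁻ is present, so QuvC is inactive.
No repressor is bound and PexA is active, so *velK* is transcribed.
→ *velK* is ON in B.

both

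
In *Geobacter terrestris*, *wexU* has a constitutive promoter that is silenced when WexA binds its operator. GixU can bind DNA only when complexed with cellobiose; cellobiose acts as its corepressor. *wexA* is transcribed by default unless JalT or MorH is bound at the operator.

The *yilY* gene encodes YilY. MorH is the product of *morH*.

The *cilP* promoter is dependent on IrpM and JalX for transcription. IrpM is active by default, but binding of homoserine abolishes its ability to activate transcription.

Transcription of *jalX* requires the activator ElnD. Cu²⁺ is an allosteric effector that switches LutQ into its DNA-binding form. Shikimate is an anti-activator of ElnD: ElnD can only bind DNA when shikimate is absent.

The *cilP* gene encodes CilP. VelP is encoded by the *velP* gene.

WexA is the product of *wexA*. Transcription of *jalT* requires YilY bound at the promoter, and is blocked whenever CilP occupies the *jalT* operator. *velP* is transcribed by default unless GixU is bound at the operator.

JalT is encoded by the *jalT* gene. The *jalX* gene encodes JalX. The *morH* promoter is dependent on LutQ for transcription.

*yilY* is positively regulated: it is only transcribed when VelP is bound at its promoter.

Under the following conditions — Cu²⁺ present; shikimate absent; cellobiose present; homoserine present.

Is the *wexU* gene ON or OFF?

ON

Cellobiose is present, so GixU is active.
With repressor GixU bound, *velP* is not transcribed.
So VelP is not produced.
Required activator VelP is absent, so *yilY* is not transcribed.
So YilY is not produced.
Homoserine is present, so IrpM is inactive.
Shikimate is absent, so ElnD is active.
No repressor is bound and ElnD is active, so *jalX* is transcribed.
So JalX is produced and active.
Required activator IrpM is absent, so *cilP* is not transcribed.
So CilP is not produced.
Required activator YilY is absent, so *jalT* is not transcribed.
So JalT is not produced.
Cu²⁺ is present, so LutQ is active.
No repressor is bound and LutQ is active, so *morH* is transcribed.
So MorH is produced and active.
With repressor MorH bound, *wexA* is not transcribed.
So WexA is not produced.
With no repressor bound, *wexU* is transcribed.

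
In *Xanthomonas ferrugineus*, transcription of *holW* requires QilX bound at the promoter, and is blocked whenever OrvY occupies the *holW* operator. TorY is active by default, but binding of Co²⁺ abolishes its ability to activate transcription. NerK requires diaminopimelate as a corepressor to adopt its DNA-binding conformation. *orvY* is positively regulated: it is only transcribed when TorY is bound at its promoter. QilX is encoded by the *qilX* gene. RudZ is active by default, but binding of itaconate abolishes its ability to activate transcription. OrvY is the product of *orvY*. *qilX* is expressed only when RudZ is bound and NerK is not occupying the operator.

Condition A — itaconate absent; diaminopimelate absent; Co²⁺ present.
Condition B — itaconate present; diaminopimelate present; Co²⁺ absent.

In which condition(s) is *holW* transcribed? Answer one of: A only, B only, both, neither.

Condition A:
Itaconate is absent, so RudZ is active.
Diaminopimelate is absent, so NerK is inactive.
No repressor is bound and RudZ is active, so *qilX* is transcribed.
So QilX is produced and active.
Co²⁺ is present, so TorY is inactive.
Required activator TorY is absent, so *orvY* is not transcribed.
So OrvY is not produced.
No repressor is bound and QilX is active, so *holW* is transcribed.
→ *holW* is ON in A.
Condition B:
Itaconate is present, so RudZ is inactive.
Diaminopimelate is present, so NerK is active.
With repressor NerK bound, *qilX* is not transcribed.
So QilX is not produced.
Co²⁺ is absent, so TorY is active.
No repressor is bound and TorY is active, so *orvY* is transcribed.
So OrvY is produced and active.
With repressor OrvY bound, *holW* is not transcribed.
→ *holW* is OFF in B.

A only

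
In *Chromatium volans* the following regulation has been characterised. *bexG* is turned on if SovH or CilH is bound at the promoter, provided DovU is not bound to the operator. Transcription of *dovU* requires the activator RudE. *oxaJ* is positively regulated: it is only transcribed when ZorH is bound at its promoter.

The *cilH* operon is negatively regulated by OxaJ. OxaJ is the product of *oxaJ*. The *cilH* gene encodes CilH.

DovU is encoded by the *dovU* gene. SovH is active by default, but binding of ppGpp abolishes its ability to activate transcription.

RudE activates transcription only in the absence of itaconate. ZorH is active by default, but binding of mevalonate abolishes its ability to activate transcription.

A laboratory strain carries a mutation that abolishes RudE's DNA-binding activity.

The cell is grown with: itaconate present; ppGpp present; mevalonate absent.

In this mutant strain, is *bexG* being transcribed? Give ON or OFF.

RudE is non-functional in this strain, so it has no effect.
Required activator RudE is absent, so *dovU* is not transcribed.
So DovU is not produced.
ppGpp is present, so SovH is inactive.
Mevalonate is absent, so ZorH is active.
No repressor is bound and ZorH is active, so *oxaJ* is transcribed.
So OxaJ is produced and active.
With repressor OxaJ bound, *cilH* is not transcribed.
So CilH is not produced.
No activator is available at the *bexG* promoter, so *bexG* is not transcribed.

OFF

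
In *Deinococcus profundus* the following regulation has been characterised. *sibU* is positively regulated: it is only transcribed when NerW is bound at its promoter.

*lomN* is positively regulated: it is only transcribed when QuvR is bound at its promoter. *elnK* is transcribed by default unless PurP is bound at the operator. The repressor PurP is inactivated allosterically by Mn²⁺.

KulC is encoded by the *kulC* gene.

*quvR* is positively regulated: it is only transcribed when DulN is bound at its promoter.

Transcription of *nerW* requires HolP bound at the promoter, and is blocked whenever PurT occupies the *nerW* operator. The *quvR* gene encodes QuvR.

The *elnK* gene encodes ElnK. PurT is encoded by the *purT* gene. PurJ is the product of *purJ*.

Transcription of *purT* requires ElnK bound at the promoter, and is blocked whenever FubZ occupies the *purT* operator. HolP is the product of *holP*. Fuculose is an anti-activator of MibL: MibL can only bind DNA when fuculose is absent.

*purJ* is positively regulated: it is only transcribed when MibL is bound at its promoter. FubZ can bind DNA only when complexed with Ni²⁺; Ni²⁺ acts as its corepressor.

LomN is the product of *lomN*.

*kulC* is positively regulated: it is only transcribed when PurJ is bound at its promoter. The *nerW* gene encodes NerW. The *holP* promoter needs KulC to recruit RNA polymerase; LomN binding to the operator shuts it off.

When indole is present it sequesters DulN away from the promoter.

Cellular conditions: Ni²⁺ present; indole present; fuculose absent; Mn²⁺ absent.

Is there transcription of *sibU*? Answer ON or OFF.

Fuculose is absent, so MibL is active.
No repressor is bound and MibL is active, so *purJ* is transcribed.
So PurJ is produced and active.
No repressor is bound and PurJ is active, so *kulC* is transcribed.
So KulC is produced and active.
Indole is present, so DulN is inactive.
Required activator DulN is absent, so *quvR* is not transcribed.
So QuvR is not produced.
Required activator QuvR is absent, so *lomN* is not transcribed.
So LomN is not produced.
No repressor is bound and KulC is active, so *holP* is transcribed.
So HolP is produced and active.
Mn²⁺ is absent, so PurP is active.
With repressor PurP bound, *elnK* is not transcribed.
So ElnK is not produced.
Ni²⁺ is present, so FubZ is active.
With repressor FubZ bound, *purT* is not transcribed.
So PurT is not produced.
No repressor is bound and HolP is active, so *nerW* is transcribed.
So NerW is produced and active.
No repressor is bound and NerW is active, so *sibU* is transcribed.

ON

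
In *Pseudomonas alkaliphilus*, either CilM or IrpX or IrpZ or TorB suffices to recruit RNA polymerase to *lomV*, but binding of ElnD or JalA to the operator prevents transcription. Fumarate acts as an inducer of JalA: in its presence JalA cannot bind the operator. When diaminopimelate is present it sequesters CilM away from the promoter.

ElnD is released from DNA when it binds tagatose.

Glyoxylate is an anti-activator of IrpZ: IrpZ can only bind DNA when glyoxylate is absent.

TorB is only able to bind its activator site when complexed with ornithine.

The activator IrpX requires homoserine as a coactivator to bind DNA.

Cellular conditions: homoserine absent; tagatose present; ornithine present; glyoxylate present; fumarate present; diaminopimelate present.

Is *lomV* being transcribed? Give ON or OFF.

Diaminopimelate is present, so CilM is inactive.
Tagatose is present, so ElnD is inactive.
Homoserine is absent, so IrpX is inactive.
Glyoxylate is present, so IrpZ is inactive.
Fumarate is present, so JalA is inactive.
Ornithine is present, so TorB is active.
Activator TorB is present, so *lomV* is transcribed.

ON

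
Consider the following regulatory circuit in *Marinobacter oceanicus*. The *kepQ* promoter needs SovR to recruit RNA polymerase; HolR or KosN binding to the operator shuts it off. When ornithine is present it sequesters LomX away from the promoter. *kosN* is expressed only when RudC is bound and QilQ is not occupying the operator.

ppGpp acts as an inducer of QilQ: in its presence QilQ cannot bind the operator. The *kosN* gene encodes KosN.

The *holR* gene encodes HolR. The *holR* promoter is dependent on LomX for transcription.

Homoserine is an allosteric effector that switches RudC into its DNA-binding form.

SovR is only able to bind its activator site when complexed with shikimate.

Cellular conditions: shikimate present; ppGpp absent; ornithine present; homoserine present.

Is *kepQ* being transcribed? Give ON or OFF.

ON

Ornithine is present, so LomX is inactive.
Required activator LomX is absent, so *holR* is not transcribed.
So HolR is not produced.
Homoserine is present, so RudC is active.
ppGpp is absent, so QilQ is active.
With repressor QilQ bound, *kosN* is not transcribed.
So KosN is not produced.
Shikimate is present, so SovR is active.
No repressor is bound and SovR is active, so *kepQ* is transcribed.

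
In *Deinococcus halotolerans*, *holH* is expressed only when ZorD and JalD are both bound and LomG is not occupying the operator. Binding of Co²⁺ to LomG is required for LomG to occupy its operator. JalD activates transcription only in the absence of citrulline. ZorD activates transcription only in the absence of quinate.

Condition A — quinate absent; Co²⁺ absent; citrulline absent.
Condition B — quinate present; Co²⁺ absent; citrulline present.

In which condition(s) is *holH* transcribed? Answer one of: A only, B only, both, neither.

A only

Condition A:
Quinate is absent, so ZorD is active.
Co²⁺ is absent, so LomG is inactive.
Citrulline is absent, so JalD is active.
No repressor is bound and ZorD and JalD are active, so *holH* is transcribed.
→ *holH* is ON in A.
Condition B:
Quinate is present, so ZorD is inactive.
Co²⁺ is absent, so LomG is inactive.
Citrulline is present, so JalD is inactive.
Required activator ZorD is absent, so *holH* is not transcribed.
→ *holH* is OFF in B.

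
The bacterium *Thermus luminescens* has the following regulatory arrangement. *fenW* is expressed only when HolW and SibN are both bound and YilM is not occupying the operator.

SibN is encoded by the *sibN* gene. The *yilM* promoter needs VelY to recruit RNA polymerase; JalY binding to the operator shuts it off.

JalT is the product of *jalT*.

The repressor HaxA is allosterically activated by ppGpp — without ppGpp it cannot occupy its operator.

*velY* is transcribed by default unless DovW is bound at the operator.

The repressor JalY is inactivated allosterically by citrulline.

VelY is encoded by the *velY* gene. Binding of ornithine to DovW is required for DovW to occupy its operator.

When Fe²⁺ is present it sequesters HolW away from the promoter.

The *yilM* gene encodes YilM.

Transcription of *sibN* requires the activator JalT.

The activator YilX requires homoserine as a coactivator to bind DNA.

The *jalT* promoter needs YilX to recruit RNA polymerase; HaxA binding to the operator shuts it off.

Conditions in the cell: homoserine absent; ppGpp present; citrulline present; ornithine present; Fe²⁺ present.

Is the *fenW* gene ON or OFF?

OFF

Fe²⁺ is present, so HolW is inactive.
Ornithine is present, so DovW is active.
With repressor DovW bound, *velY* is not transcribed.
So VelY is not produced.
Citrulline is present, so JalY is inactive.
Required activator VelY is absent, so *yilM* is not transcribed.
So YilM is not produced.
Homoserine is absent, so YilX is inactive.
ppGpp is present, so HaxA is active.
With repressor HaxA bound, *jalT* is not transcribed.
So JalT is not produced.
Required activator JalT is absent, so *sibN* is not transcribed.
So SibN is not produced.
Required activator HolW is absent, so *fenW* is not transcribed.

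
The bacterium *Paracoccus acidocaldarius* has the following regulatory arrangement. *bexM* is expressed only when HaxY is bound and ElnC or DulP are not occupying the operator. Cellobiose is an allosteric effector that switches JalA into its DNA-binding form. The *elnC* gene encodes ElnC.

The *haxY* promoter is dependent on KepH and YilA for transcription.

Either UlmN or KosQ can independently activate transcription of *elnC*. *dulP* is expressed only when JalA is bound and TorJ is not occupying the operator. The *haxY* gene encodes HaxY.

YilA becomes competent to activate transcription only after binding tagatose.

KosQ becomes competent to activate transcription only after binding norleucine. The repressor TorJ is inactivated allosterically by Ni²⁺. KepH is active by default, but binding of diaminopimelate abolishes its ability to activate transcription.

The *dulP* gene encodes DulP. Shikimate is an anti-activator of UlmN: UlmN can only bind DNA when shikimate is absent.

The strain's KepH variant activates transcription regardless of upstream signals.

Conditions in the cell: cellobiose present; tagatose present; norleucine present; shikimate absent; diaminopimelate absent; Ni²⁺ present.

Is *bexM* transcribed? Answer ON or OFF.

Shikimate is absent, so UlmN is active.
Norleucine is present, so KosQ is active.
Activator UlmN is present, so *elnC* is transcribed.
So ElnC is produced and active.
Cellobiose is present, so JalA is active.
Ni²⁺ is present, so TorJ is inactive.
No repressor is bound and JalA is active, so *dulP* is transcribed.
So DulP is produced and active.
KepH is constitutively active in this strain.
Tagatose is present, so YilA is active.
No repressor is bound and KepH and YilA are active, so *haxY* is transcribed.
So HaxY is produced and active.
With repressor ElnC bound, *bexM* is not transcribed.

OFF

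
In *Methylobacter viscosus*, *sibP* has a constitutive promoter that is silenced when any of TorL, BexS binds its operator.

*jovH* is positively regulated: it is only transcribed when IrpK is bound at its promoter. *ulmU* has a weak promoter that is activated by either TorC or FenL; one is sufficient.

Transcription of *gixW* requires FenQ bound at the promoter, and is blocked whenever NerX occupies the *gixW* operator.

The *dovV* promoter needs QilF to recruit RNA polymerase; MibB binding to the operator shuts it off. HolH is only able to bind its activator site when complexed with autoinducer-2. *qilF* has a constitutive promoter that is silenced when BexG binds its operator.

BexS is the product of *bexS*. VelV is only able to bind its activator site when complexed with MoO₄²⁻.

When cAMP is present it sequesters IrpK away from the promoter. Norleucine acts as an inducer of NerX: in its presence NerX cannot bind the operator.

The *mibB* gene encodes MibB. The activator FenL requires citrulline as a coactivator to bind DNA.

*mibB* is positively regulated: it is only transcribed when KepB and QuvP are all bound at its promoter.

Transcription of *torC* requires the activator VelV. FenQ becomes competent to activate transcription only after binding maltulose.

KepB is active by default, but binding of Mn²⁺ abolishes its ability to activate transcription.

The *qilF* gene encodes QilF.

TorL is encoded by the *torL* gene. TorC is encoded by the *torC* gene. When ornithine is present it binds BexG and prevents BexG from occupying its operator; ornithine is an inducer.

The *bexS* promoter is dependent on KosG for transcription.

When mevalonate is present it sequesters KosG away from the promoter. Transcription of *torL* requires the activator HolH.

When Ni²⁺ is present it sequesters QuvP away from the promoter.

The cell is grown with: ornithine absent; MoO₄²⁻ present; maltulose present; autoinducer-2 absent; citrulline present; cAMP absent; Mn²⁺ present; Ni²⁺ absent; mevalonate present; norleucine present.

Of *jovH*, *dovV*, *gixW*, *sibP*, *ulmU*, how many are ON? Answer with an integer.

cAMP is absent, so IrpK is active.
No repressor is bound and IrpK is active, so *jovH* is transcribed.
→ *jovH* is ON.
Ornithine is absent, so BexG is active.
With repressor BexG bound, *qilF* is not transcribed.
So QilF is not produced.
Mn²⁺ is present, so KepB is inactive.
Ni²⁺ is absent, so QuvP is active.
Required activator KepB is absent, so *mibB* is not transcribed.
So MibB is not produced.
Required activator QilF is absent, so *dovV* is not transcribed.
→ *dovV* is OFF.
Maltulose is present, so FenQ is active.
Norleucine is present, so NerX is inactive.
No repressor is bound and FenQ is active, so *gixW* is transcribed.
→ *gixW* is ON.
Autoinducer-2 is absent, so HolH is inactive.
Required activator HolH is absent, so *torL* is not transcribed.
So TorL is not produced.
Mevalonate is present, so KosG is inactive.
Required activator KosG is absent, so *bexS* is not transcribed.
So BexS is not produced.
With no repressor bound, *sibP* is transcribed.
→ *sibP* is ON.
MoO₄²⁻ is present, so VelV is active.
No repressor is bound and VelV is active, so *torC* is transcribed.
So TorC is produced and active.
Citrulline is present, so FenL is active.
Activator TorC is present, so *ulmU* is transcribed.
→ *ulmU* is ON.
4 of the 5 genes are transcribed.

4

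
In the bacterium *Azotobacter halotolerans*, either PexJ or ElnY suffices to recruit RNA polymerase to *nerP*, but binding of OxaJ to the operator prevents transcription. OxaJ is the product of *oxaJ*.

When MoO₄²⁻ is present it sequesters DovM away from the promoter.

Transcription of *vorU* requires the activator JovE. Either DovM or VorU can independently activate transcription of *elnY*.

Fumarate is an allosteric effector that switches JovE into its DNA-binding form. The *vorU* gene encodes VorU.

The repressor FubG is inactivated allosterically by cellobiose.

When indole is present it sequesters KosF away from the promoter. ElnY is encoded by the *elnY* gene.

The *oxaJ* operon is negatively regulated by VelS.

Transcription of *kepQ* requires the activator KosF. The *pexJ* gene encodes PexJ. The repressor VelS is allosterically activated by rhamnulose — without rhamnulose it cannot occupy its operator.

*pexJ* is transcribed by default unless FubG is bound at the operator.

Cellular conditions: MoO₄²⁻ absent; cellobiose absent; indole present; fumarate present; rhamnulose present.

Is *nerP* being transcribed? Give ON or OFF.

ON

Cellobiose is absent, so FubG is active.
With repressor FubG bound, *pexJ* is not transcribed.
So PexJ is not produced.
MoO₄²⁻ is absent, so DovM is active.
Fumarate is present, so JovE is active.
No repressor is bound and JovE is active, so *vorU* is transcribed.
So VorU is produced and active.
Activator DovM is present, so *elnY* is transcribed.
So ElnY is produced and active.
Rhamnulose is present, so VelS is active.
With repressor VelS bound, *oxaJ* is not transcribed.
So OxaJ is not produced.
Activator ElnY is present, so *nerP* is transcribed.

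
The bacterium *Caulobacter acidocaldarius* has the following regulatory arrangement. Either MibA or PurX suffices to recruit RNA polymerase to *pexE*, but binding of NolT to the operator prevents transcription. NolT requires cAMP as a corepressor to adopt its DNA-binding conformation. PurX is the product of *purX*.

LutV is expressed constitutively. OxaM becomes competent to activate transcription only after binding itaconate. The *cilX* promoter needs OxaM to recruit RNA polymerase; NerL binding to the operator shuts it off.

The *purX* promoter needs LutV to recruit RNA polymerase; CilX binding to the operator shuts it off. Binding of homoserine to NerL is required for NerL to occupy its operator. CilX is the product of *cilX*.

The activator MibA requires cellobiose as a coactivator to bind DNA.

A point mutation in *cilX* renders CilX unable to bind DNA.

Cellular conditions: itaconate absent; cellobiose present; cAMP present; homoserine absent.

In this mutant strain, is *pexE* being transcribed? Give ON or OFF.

Cellobiose is present, so MibA is active.
cAMP is present, so NolT is active.
LutV is produced constitutively and is active.
CilX is non-functional in this strain, so it has no effect.
No repressor is bound and LutV is active, so *purX* is transcribed.
So PurX is produced and active.
With repressor NolT bound, *pexE* is not transcribed.

OFF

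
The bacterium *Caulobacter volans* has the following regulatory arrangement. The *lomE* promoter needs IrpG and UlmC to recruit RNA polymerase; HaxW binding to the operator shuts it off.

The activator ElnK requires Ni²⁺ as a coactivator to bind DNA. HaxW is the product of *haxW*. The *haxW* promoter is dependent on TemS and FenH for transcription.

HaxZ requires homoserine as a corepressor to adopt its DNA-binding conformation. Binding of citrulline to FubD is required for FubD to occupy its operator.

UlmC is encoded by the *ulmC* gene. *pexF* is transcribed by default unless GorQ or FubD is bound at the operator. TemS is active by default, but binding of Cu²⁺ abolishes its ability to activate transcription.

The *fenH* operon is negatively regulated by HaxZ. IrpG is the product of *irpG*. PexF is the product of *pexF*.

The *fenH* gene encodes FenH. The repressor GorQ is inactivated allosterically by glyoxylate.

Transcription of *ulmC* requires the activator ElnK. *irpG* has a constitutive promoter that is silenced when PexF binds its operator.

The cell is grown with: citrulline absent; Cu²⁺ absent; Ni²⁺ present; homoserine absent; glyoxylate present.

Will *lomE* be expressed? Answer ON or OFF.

Glyoxylate is present, so GorQ is inactive.
Citrulline is absent, so FubD is inactive.
With no repressor bound, *pexF* is transcribed.
So PexF is produced and active.
With repressor PexF bound, *irpG* is not transcribed.
So IrpG is not produced.
Ni²⁺ is present, so ElnK is active.
No repressor is bound and ElnK is active, so *ulmC* is transcribed.
So UlmC is produced and active.
Cu²⁺ is absent, so TemS is active.
Homoserine is absent, so HaxZ is inactive.
With no repressor bound, *fenH* is transcribed.
So FenH is produced and active.
No repressor is bound and TemS and FenH are active, so *haxW* is transcribed.
So HaxW is produced and active.
With repressor HaxW bound, *lomE* is not transcribed.

OFF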